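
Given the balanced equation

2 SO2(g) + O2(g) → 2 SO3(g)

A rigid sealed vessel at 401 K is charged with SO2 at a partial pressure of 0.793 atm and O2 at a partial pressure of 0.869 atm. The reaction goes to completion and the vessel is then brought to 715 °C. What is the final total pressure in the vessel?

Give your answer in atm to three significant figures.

3.12 atm

With V and T fixed, P_i ∝ n_i, so the mole ratios apply directly to partial pressures at 401 K.
P(O2) required for 0.793 atm of SO2 = (1/2) × 0.793 = 0.3965 atm; available 0.869 atm, so SO2 is limiting.
P(O2) remaining = 0.869 − (1/2) × 0.793 = 0.4725 atm
P(gaseous products) = (2)/2 × 0.793 = 0.7930 atm
P_total at 401 K = 0.4725 + 0.7930 = 1.266 atm
Scaling to 715 °C: P = 1.266 × 988.15/401 = 3.120 atm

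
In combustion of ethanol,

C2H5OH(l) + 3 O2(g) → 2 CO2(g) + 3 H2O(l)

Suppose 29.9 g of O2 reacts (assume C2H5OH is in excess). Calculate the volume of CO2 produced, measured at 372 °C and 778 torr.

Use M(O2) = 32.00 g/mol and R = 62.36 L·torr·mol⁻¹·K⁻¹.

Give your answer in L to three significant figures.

n(O2) = 29.90 / 32.00 = 0.9344 mol
n(CO2) = (2/3) × 0.9344 = 0.6229 mol
V = nRT/P = 0.6229 × 62.36 × 645.15 / 778 = 32.21 L

32.2 L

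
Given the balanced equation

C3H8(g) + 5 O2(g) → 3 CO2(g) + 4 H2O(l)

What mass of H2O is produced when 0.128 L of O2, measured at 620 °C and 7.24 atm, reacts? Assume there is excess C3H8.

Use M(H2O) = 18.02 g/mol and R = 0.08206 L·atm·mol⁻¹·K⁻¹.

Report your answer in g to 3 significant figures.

n(O2) = PV/RT = (7.24 × 0.128) / (0.08206 × 893.15) = 0.01264 mol
n(H2O) = (4/5) × 0.01264 = 0.01011 mol
m(H2O) = 0.01011 × 18.02 = 0.1822 g

0.182 g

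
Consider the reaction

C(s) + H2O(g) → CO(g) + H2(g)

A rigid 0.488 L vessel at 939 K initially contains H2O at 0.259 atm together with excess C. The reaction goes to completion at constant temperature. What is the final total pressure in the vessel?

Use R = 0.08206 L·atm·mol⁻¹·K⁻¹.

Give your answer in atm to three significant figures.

At constant T and V, P ∝ n(gas): 1 mol gas → 2 mol gas.
P_final = (2/1) × 0.259 = 0.5180 atm

0.518 atm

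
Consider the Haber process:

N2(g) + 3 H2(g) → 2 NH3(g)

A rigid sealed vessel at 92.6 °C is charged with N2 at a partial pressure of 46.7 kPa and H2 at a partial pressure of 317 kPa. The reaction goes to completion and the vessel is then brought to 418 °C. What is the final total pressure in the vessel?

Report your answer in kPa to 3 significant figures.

With V and T fixed, P_i ∝ n_i, so the mole ratios apply directly to partial pressures at 92.6 °C.
P(H2) required for 46.7 kPa of N2 = (3/1) × 46.7 = 140.1 kPa; available 317 kPa, so N2 is limiting.
P(H2) remaining = 317 − (3/1) × 46.7 = 176.9 kPa
P(gaseous products) = (2)/1 × 46.7 = 93.40 kPa
P_total at 92.6 °C = 176.9 + 93.40 = 270.3 kPa
Scaling to 418 °C: P = 270.3 × 691.15/365.75 = 510.8 kPa

511 kPa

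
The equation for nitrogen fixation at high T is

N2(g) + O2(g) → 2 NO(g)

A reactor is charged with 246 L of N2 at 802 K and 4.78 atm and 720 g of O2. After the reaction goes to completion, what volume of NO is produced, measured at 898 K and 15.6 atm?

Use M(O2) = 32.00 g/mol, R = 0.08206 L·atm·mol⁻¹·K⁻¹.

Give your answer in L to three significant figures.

169 L

n(N2) = PV/RT = (4.78 × 246) / (0.08206 × 802) = 17.87 mol
n(O2) = 720 / 32.00 = 22.50 mol
For 17.87 mol N2, stoichiometry requires (1/1) × 17.87 = 17.87 mol O2; 22.50 mol is available, so N2 is limiting.
n(NO) = (2/1) × 17.87 = 35.74 mol
V(NO) = nRT/P = 35.74 × 0.08206 × 898 / 15.6 = 168.8 L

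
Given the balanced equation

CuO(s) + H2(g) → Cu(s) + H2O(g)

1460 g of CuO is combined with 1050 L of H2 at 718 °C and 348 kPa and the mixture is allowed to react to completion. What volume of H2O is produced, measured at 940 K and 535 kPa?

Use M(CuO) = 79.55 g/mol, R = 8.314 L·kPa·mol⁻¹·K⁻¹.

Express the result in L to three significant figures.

268 L

n(CuO) = 1460 / 79.55 = 18.35 mol
n(H2) = PV/RT = (348 × 1050) / (8.314 × 991.15) = 44.34 mol
For 18.35 mol CuO, stoichiometry requires (1/1) × 18.35 = 18.35 mol H2; 44.34 mol is available, so CuO is limiting.
n(H2O) = (1/1) × 18.35 = 18.35 mol
V(H2O) = nRT/P = 18.35 × 8.314 × 940 / 535 = 268.1 L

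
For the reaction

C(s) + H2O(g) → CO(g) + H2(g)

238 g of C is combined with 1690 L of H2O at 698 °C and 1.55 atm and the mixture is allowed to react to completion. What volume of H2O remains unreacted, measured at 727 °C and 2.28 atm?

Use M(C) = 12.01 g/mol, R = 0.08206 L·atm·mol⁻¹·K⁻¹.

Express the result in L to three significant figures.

n(C) = 238 / 12.01 = 19.82 mol
n(H2O) = PV/RT = (1.55 × 1690) / (0.08206 × 971.15) = 32.87 mol
For 19.82 mol C, stoichiometry requires (1/1) × 19.82 = 19.82 mol H2O; 32.87 mol is available, so C is limiting.
n(H2O) consumed = (1/1) × 19.82 = 19.82 mol; remaining = 32.87 − 19.82 = 13.05 mol
V(H2O) = nRT/P = 13.05 × 0.08206 × 1000.15 / 2.28 = 469.8 L

470 L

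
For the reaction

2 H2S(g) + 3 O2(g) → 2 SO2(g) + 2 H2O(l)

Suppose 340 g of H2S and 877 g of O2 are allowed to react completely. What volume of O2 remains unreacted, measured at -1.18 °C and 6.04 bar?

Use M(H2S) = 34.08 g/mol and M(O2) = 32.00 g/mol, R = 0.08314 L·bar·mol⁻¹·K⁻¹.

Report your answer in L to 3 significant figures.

46.6 L

n(H2S) = 340 / 34.08 = 9.977 mol
n(O2) = 877 / 32.00 = 27.41 mol
For 9.977 mol H2S, stoichiometry requires (3/2) × 9.977 = 14.97 mol O2; 27.41 mol is available, so H2S is limiting.
n(O2) consumed = (3/2) × 9.977 = 14.97 mol; remaining = 27.41 − 14.97 = 12.44 mol
V(O2) = nRT/P = 12.44 × 0.08314 × 271.97 / 6.04 = 46.57 L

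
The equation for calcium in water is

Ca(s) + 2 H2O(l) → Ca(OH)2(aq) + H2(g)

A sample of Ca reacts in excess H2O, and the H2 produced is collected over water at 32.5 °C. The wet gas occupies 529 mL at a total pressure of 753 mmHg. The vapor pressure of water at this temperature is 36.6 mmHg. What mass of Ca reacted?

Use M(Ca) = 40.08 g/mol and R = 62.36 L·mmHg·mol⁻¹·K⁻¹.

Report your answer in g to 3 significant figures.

0.797 g

P(H2) = 753 − 36.6 = 716.4 mmHg
n(H2) = PV/RT = (716.4 × 0.5290) / (62.36 × 305.65) = 0.01988 mol
n(Ca) = (1/1) × 0.01988 = 0.01988 mol
m(Ca) = 0.01988 × 40.08 = 0.7968 g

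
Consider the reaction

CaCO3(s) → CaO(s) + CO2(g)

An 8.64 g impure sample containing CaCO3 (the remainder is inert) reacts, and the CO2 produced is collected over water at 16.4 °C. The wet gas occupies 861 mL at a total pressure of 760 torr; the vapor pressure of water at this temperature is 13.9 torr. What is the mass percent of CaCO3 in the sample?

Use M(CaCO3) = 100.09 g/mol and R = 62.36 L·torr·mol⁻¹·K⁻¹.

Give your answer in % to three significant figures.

P(CO2) = 760 − 13.9 = 746.1 torr
n(CO2) = PV/RT = (746.1 × 0.8610) / (62.36 × 289.55) = 0.03558 mol
n(CaCO3) = (1/1) × 0.03558 = 0.03558 mol
m(CaCO3) = 0.03558 × 100.09 = 3.561 g
%CaCO3 = 3.561 / 8.64 × 100 = 41.22%

41.2 %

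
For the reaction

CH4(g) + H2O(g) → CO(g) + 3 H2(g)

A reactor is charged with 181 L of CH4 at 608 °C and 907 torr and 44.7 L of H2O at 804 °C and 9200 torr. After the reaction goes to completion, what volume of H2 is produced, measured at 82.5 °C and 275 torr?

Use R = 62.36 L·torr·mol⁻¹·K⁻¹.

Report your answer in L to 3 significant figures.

n(CH4) = PV/RT = (907 × 181) / (62.36 × 881.15) = 2.988 mol
n(H2O) = PV/RT = (9200 × 44.7) / (62.36 × 1077.15) = 6.122 mol
For 2.988 mol CH4, stoichiometry requires (1/1) × 2.988 = 2.988 mol H2O; 6.122 mol is available, so CH4 is limiting.
n(H2) = (3/1) × 2.988 = 8.964 mol
V(H2) = nRT/P = 8.964 × 62.36 × 355.65 / 275 = 722.9 L

723 L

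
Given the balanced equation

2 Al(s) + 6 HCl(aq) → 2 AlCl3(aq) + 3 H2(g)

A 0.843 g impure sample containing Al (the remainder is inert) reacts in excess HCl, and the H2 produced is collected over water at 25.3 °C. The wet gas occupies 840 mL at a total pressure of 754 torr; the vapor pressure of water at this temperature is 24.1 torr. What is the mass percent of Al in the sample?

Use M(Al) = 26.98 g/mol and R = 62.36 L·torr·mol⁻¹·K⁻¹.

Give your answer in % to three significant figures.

P(H2) = 754 − 24.1 = 729.9 torr
n(H2) = PV/RT = (729.9 × 0.8400) / (62.36 × 298.45) = 0.03294 mol
n(Al) = (2/3) × 0.03294 = 0.02196 mol
m(Al) = 0.02196 × 26.98 = 0.5925 g
%Al = 0.5925 / 0.843 × 100 = 70.28%

70.3 %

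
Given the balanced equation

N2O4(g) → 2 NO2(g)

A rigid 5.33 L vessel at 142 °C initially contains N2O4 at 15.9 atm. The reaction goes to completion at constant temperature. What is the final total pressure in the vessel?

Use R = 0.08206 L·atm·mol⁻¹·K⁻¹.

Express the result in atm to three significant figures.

At constant T and V, P ∝ n(gas): 1 mol gas → 2 mol gas.
P_final = (2/1) × 15.9 = 31.80 atm

31.8 atm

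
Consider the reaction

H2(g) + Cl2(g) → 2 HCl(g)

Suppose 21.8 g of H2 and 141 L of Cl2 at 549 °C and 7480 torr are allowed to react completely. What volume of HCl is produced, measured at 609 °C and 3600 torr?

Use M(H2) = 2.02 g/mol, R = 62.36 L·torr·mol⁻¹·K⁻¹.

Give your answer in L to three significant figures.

n(H2) = 21.8 / 2.02 = 10.79 mol
n(Cl2) = PV/RT = (7480 × 141) / (62.36 × 822.15) = 20.57 mol
For 10.79 mol H2, stoichiometry requires (1/1) × 10.79 = 10.79 mol Cl2; 20.57 mol is available, so H2 is limiting.
n(HCl) = (2/1) × 10.79 = 21.58 mol
V(HCl) = nRT/P = 21.58 × 62.36 × 882.15 / 3600 = 329.8 L

330 L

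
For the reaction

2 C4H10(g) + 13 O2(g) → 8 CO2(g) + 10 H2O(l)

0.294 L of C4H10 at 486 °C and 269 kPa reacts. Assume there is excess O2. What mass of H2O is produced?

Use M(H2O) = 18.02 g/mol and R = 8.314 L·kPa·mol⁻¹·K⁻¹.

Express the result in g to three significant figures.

1.13 g

n(C4H10) = PV/RT = (269 × 0.294) / (8.314 × 759.15) = 0.01253 mol
n(H2O) = (10/2) × 0.01253 = 0.06265 mol
m(H2O) = 0.06265 × 18.02 = 1.129 g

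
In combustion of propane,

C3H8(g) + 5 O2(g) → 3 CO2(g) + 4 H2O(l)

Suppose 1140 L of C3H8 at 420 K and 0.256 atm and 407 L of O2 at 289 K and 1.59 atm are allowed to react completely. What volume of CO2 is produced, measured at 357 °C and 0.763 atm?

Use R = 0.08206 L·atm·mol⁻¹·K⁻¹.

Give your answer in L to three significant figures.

n(C3H8) = PV/RT = (0.256 × 1140) / (0.08206 × 420) = 8.468 mol
n(O2) = PV/RT = (1.59 × 407) / (0.08206 × 289) = 27.29 mol
For 8.468 mol C3H8, stoichiometry requires (5/1) × 8.468 = 42.34 mol O2; 27.29 mol is available, so O2 is limiting.
n(CO2) = (3/5) × 27.29 = 16.37 mol
V(CO2) = nRT/P = 16.37 × 0.08206 × 630.15 / 0.763 = 1109 L

1110 L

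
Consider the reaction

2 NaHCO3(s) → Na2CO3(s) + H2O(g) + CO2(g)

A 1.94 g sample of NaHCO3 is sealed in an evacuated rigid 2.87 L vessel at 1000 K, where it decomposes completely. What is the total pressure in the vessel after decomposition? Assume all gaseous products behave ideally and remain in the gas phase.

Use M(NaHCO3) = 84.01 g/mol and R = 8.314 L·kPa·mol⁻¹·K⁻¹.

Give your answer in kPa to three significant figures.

66.9 kPa

n(NaHCO3) = 1.94 / 84.01 = 0.02309 mol
n(gas produced) = (2/2) × 0.02309 = 0.02309 mol
P = nRT/V = 0.02309 × 8.314 × 1000 / 2.87 = 66.89 kPa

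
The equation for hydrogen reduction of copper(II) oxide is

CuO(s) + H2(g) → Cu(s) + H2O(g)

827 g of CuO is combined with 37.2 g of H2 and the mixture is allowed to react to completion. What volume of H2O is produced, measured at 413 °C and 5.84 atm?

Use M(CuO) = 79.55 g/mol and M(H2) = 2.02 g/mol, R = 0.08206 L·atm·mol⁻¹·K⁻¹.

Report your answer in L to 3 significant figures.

n(CuO) = 827 / 79.55 = 10.40 mol
n(H2) = 37.2 / 2.02 = 18.42 mol
For 10.40 mol CuO, stoichiometry requires (1/1) × 10.40 = 10.40 mol H2; 18.42 mol is available, so CuO is limiting.
n(H2O) = (1/1) × 10.40 = 10.40 mol
V(H2O) = nRT/P = 10.40 × 0.08206 × 686.15 / 5.84 = 100.3 L

100 L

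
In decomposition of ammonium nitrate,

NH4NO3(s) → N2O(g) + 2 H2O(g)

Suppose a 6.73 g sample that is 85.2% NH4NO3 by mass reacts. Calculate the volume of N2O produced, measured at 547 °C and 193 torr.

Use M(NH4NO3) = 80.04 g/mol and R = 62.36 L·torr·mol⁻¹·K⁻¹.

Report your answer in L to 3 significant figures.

mass of NH4NO3 = 6.73 × 85.2/100 = 5.734 g
n(NH4NO3) = 5.734 / 80.04 = 0.07164 mol
n(N2O) = (1/1) × 0.07164 = 0.07164 mol
V = nRT/P = 0.07164 × 62.36 × 820.15 / 193 = 18.98 L

19.0 L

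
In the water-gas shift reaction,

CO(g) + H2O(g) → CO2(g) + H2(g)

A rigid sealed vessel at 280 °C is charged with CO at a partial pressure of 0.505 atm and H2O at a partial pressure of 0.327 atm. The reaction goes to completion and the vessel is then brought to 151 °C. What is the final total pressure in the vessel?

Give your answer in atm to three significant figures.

0.638 atm

With V and T fixed, P_i ∝ n_i, so the mole ratios apply directly to partial pressures at 280 °C.
P(H2O) required for 0.505 atm of CO = (1/1) × 0.505 = 0.5050 atm; available 0.327 atm, so H2O is limiting.
P(CO) remaining = 0.505 − (1/1) × 0.327 = 0.1780 atm
P(gaseous products) = (1+1)/1 × 0.327 = 0.6540 atm
P_total at 280 °C = 0.1780 + 0.6540 = 0.8320 atm
Scaling to 151 °C: P = 0.8320 × 424.15/553.15 = 0.6380 atm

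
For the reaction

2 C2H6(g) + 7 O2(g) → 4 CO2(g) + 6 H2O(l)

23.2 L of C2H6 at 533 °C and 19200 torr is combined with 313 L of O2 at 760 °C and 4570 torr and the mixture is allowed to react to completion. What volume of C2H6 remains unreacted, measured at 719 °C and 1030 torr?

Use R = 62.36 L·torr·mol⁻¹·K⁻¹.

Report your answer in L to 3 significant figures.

151 L

n(C2H6) = PV/RT = (19200 × 23.2) / (62.36 × 806.15) = 8.861 mol
n(O2) = PV/RT = (4570 × 313) / (62.36 × 1033.15) = 22.20 mol
For 8.861 mol C2H6, stoichiometry requires (7/2) × 8.861 = 31.01 mol O2; 22.20 mol is available, so O2 is limiting.
n(C2H6) consumed = (2/7) × 22.20 = 6.343 mol; remaining = 8.861 − 6.343 = 2.518 mol
V(C2H6) = nRT/P = 2.518 × 62.36 × 992.15 / 1030 = 151.3 L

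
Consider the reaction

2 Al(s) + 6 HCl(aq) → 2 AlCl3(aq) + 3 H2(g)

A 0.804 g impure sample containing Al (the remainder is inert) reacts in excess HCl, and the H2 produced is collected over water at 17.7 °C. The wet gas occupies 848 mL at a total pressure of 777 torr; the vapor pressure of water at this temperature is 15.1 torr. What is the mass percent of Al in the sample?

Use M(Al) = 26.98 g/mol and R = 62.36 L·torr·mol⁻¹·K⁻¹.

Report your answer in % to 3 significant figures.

79.7 %

P(H2) = 777 − 15.1 = 761.9 torr
n(H2) = PV/RT = (761.9 × 0.8480) / (62.36 × 290.85) = 0.03562 mol
n(Al) = (2/3) × 0.03562 = 0.02375 mol
m(Al) = 0.02375 × 26.98 = 0.6408 g
%Al = 0.6408 / 0.804 × 100 = 79.70%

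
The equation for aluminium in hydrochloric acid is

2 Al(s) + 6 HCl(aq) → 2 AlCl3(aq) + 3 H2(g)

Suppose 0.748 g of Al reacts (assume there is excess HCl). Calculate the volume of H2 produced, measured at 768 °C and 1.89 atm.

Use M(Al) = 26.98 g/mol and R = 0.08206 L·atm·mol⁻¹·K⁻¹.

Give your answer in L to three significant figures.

1.88 L

n(Al) = 0.7480 / 26.98 = 0.02772 mol
n(H2) = (3/2) × 0.02772 = 0.04158 mol
V = nRT/P = 0.04158 × 0.08206 × 1041.15 / 1.89 = 1.880 L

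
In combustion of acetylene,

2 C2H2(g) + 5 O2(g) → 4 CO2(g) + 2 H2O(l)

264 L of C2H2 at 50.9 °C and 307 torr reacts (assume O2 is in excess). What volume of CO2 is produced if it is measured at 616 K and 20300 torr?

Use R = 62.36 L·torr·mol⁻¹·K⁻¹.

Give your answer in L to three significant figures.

15.2 L

n(C2H2) = PV/RT = (307 × 264) / (62.36 × 324.05) = 4.011 mol
n(CO2) = (4/2) × 4.011 = 8.022 mol
V = nRT/P = 8.022 × 62.36 × 616 / 20300 = 15.18 L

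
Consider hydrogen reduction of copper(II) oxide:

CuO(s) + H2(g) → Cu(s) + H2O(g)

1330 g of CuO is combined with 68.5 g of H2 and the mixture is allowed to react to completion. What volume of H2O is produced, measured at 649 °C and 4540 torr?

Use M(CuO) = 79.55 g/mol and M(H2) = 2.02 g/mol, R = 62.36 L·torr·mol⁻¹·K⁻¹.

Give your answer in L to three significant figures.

212 L

n(CuO) = 1330 / 79.55 = 16.72 mol
n(H2) = 68.5 / 2.02 = 33.91 mol
For 16.72 mol CuO, stoichiometry requires (1/1) × 16.72 = 16.72 mol H2; 33.91 mol is available, so CuO is limiting.
n(H2O) = (1/1) × 16.72 = 16.72 mol
V(H2O) = nRT/P = 16.72 × 62.36 × 922.15 / 4540 = 211.8 L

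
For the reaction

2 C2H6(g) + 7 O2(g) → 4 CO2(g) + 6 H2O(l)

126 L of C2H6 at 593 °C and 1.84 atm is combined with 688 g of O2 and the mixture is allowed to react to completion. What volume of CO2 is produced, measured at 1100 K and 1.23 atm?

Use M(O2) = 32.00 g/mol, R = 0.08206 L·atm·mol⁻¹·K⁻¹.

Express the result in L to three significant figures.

n(C2H6) = PV/RT = (1.84 × 126) / (0.08206 × 866.15) = 3.262 mol
n(O2) = 688 / 32.00 = 21.50 mol
For 3.262 mol C2H6, stoichiometry requires (7/2) × 3.262 = 11.42 mol O2; 21.50 mol is available, so C2H6 is limiting.
n(CO2) = (4/2) × 3.262 = 6.524 mol
V(CO2) = nRT/P = 6.524 × 0.08206 × 1100 / 1.23 = 478.8 L

479 L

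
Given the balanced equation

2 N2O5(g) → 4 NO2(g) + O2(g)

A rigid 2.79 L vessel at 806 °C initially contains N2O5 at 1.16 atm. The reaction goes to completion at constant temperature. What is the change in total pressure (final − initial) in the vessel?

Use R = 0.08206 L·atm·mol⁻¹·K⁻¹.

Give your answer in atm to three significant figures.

1.74 atm

At constant T and V, P ∝ n(gas): 2 mol gas → 5 mol gas.
P_final = (5/2) × 1.16 = 2.900 atm; ΔP = 2.900 − 1.16 = 1.740 atm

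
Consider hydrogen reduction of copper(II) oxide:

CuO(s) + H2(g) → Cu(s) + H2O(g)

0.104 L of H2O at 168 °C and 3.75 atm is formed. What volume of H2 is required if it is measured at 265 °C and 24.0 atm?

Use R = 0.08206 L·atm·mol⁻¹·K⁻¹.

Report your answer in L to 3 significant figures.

n(H2O) = PV/RT = (3.75 × 0.104) / (0.08206 × 441.15) = 0.01077 mol
n(H2) = (1/1) × 0.01077 = 0.01077 mol
V = nRT/P = 0.01077 × 0.08206 × 538.15 / 24.0 = 0.01982 L

0.0198 L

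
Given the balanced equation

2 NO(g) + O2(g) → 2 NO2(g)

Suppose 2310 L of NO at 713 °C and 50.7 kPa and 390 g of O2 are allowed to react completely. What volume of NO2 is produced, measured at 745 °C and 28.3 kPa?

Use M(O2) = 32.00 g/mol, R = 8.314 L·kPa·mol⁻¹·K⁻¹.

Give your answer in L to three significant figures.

4270 L

n(NO) = PV/RT = (50.7 × 2310) / (8.314 × 986.15) = 14.28 mol
n(O2) = 390 / 32.00 = 12.19 mol
For 14.28 mol NO, stoichiometry requires (1/2) × 14.28 = 7.140 mol O2; 12.19 mol is available, so NO is limiting.
n(NO2) = (2/2) × 14.28 = 14.28 mol
V(NO2) = nRT/P = 14.28 × 8.314 × 1018.15 / 28.3 = 4271 L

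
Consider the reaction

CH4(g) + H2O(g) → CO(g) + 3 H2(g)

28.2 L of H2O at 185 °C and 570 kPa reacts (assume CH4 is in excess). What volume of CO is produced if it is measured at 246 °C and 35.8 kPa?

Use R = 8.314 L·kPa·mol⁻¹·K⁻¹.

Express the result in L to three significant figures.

509 L

n(H2O) = PV/RT = (570 × 28.2) / (8.314 × 458.15) = 4.220 mol
n(CO) = (1/1) × 4.220 = 4.220 mol
V = nRT/P = 4.220 × 8.314 × 519.15 / 35.8 = 508.8 L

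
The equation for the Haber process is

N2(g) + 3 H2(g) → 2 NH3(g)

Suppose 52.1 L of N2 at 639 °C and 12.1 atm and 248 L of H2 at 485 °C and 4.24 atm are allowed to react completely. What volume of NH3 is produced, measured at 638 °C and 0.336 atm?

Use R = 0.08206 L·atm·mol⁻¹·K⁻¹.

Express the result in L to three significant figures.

2510 L

n(N2) = PV/RT = (12.1 × 52.1) / (0.08206 × 912.15) = 8.422 mol
n(H2) = PV/RT = (4.24 × 248) / (0.08206 × 758.15) = 16.90 mol
For 8.422 mol N2, stoichiometry requires (3/1) × 8.422 = 25.27 mol H2; 16.90 mol is available, so H2 is limiting.
n(NH3) = (2/3) × 16.90 = 11.27 mol
V(NH3) = nRT/P = 11.27 × 0.08206 × 911.15 / 0.336 = 2508 L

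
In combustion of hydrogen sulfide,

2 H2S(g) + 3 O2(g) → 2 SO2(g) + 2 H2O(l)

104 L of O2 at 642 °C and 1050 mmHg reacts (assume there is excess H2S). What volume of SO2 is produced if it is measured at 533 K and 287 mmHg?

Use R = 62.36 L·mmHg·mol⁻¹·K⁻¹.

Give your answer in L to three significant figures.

n(O2) = PV/RT = (1050 × 104) / (62.36 × 915.15) = 1.913 mol
n(SO2) = (2/3) × 1.913 = 1.275 mol
V = nRT/P = 1.275 × 62.36 × 533 / 287 = 147.7 L

148 L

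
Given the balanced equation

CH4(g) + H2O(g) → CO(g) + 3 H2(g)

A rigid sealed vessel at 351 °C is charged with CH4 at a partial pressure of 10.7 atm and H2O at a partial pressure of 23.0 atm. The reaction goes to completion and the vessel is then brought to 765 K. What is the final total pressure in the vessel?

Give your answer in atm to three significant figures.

67.5 atm

At constant V, partial pressures at 351 °C are proportional to moles, so apply stoichiometry directly to pressures.
P(H2O) required for 10.7 atm of CH4 = (1/1) × 10.7 = 10.70 atm; available 23.0 atm, so CH4 is limiting.
P(H2O) remaining = 23.0 − (1/1) × 10.7 = 12.30 atm
P(gaseous products) = (1+3)/1 × 10.7 = 42.80 atm
P_total at 351 °C = 12.30 + 42.80 = 55.10 atm
Scaling to 765 K: P = 55.10 × 765/624.15 = 67.53 atm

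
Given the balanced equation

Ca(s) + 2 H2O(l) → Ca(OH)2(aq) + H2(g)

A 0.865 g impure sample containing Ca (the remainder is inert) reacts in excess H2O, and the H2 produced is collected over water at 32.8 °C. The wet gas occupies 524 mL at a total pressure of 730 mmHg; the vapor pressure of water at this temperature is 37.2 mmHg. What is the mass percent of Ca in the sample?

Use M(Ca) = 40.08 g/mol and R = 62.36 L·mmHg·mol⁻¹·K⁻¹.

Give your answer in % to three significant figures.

88.2 %

P(H2) = 730 − 37.2 = 692.8 mmHg
n(H2) = PV/RT = (692.8 × 0.5240) / (62.36 × 305.95) = 0.01903 mol
n(Ca) = (1/1) × 0.01903 = 0.01903 mol
m(Ca) = 0.01903 × 40.08 = 0.7627 g
%Ca = 0.7627 / 0.865 × 100 = 88.17%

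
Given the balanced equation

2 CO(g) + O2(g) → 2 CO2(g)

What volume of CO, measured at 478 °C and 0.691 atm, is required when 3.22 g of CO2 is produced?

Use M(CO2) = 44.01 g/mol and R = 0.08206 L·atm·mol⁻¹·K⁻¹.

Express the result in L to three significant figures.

n(CO2) = 3.220 / 44.01 = 0.07317 mol
n(CO) = (2/2) × 0.07317 = 0.07317 mol
V = nRT/P = 0.07317 × 0.08206 × 751.15 / 0.691 = 6.527 L

6.53 L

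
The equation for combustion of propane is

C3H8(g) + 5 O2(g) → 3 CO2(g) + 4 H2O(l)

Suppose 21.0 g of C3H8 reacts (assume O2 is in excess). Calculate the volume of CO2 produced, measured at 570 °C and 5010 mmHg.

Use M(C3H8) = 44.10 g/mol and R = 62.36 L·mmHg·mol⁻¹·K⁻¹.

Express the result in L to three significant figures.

15.0 L

n(C3H8) = 21.00 / 44.10 = 0.4762 mol
n(CO2) = (3/1) × 0.4762 = 1.429 mol
V = nRT/P = 1.429 × 62.36 × 843.15 / 5010 = 15.00 L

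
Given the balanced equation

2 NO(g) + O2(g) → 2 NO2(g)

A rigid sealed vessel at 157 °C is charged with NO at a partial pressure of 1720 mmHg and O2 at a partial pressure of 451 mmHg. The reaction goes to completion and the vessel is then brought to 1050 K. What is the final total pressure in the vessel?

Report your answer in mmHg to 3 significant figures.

4200 mmHg

At constant V, partial pressures at 157 °C are proportional to moles, so apply stoichiometry directly to pressures.
P(O2) required for 1720 mmHg of NO = (1/2) × 1720 = 860.0 mmHg; available 451 mmHg, so O2 is limiting.
P(NO) remaining = 1720 − (2/1) × 451 = 818.0 mmHg
P(gaseous products) = (2)/1 × 451 = 902.0 mmHg
P_total at 157 °C = 818.0 + 902.0 = 1720 mmHg
Scaling to 1050 K: P = 1720 × 1050/430.15 = 4199 mmHg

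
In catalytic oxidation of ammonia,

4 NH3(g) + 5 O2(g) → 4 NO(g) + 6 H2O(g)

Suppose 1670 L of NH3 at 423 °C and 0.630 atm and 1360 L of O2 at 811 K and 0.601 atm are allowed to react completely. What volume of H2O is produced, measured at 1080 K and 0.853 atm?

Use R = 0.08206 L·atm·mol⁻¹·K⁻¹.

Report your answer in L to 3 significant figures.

n(NH3) = PV/RT = (0.630 × 1670) / (0.08206 × 696.15) = 18.42 mol
n(O2) = PV/RT = (0.601 × 1360) / (0.08206 × 811) = 12.28 mol
For 18.42 mol NH3, stoichiometry requires (5/4) × 18.42 = 23.03 mol O2; 12.28 mol is available, so O2 is limiting.
n(H2O) = (6/5) × 12.28 = 14.74 mol
V(H2O) = nRT/P = 14.74 × 0.08206 × 1080 / 0.853 = 1531 L

1530 L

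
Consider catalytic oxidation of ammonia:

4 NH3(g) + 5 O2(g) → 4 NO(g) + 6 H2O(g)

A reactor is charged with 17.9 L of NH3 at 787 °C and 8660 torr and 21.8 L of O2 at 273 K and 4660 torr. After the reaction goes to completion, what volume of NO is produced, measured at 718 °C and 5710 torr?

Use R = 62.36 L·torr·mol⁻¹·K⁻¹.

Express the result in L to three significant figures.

25.4 L

n(NH3) = PV/RT = (8660 × 17.9) / (62.36 × 1060.15) = 2.345 mol
n(O2) = PV/RT = (4660 × 21.8) / (62.36 × 273) = 5.967 mol
For 2.345 mol NH3, stoichiometry requires (5/4) × 2.345 = 2.931 mol O2; 5.967 mol is available, so NH3 is limiting.
n(NO) = (4/4) × 2.345 = 2.345 mol
V(NO) = nRT/P = 2.345 × 62.36 × 991.15 / 5710 = 25.38 L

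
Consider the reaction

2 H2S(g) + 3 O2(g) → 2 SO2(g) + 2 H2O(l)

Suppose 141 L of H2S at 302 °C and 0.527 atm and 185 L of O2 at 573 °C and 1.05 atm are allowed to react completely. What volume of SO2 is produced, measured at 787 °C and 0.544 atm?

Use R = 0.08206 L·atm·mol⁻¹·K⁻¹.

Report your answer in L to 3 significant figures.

252 L

n(H2S) = PV/RT = (0.527 × 141) / (0.08206 × 575.15) = 1.574 mol
n(O2) = PV/RT = (1.05 × 185) / (0.08206 × 846.15) = 2.798 mol
For 1.574 mol H2S, stoichiometry requires (3/2) × 1.574 = 2.361 mol O2; 2.798 mol is available, so H2S is limiting.
n(SO2) = (2/2) × 1.574 = 1.574 mol
V(SO2) = nRT/P = 1.574 × 0.08206 × 1060.15 / 0.544 = 251.7 L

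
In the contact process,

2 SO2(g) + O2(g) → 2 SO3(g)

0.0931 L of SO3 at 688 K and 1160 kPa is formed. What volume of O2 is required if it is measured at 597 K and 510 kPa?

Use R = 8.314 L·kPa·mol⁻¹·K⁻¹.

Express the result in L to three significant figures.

n(SO3) = PV/RT = (1160 × 0.0931) / (8.314 × 688) = 0.01888 mol
n(O2) = (1/2) × 0.01888 = 0.009440 mol
V = nRT/P = 0.009440 × 8.314 × 597 / 510 = 0.09187 L

0.0919 L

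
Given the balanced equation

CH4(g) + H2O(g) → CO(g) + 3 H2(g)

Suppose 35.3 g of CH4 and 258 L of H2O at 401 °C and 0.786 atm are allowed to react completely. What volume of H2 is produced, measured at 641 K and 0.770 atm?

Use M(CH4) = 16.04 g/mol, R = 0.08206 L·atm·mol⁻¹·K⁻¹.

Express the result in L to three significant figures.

451 L

n(CH4) = 35.3 / 16.04 = 2.201 mol
n(H2O) = PV/RT = (0.786 × 258) / (0.08206 × 674.15) = 3.666 mol
For 2.201 mol CH4, stoichiometry requires (1/1) × 2.201 = 2.201 mol H2O; 3.666 mol is available, so CH4 is limiting.
n(H2) = (3/1) × 2.201 = 6.603 mol
V(H2) = nRT/P = 6.603 × 0.08206 × 641 / 0.770 = 451.1 L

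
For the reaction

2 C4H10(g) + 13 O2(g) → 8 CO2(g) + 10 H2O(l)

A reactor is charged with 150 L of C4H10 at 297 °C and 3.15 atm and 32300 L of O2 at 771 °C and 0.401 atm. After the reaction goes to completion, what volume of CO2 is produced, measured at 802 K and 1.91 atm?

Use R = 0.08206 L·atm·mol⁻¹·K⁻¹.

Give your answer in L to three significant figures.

n(C4H10) = PV/RT = (3.15 × 150) / (0.08206 × 570.15) = 10.10 mol
n(O2) = PV/RT = (0.401 × 32300) / (0.08206 × 1044.15) = 151.2 mol
For 10.10 mol C4H10, stoichiometry requires (13/2) × 10.10 = 65.65 mol O2; 151.2 mol is available, so C4H10 is limiting.
n(CO2) = (8/2) × 10.10 = 40.40 mol
V(CO2) = nRT/P = 40.40 × 0.08206 × 802 / 1.91 = 1392 L

1390 L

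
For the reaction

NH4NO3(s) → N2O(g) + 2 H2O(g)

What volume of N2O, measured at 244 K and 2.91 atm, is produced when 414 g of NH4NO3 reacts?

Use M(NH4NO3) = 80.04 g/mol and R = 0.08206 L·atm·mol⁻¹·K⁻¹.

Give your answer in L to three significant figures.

n(NH4NO3) = 414.0 / 80.04 = 5.172 mol
n(N2O) = (1/1) × 5.172 = 5.172 mol
V = nRT/P = 5.172 × 0.08206 × 244 / 2.91 = 35.59 L

35.6 L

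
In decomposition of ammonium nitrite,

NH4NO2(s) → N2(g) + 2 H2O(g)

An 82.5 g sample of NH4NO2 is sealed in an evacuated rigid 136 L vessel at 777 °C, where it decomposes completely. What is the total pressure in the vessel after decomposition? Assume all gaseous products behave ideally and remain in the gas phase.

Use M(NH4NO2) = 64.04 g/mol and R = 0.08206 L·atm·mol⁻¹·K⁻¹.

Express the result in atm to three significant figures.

n(NH4NO2) = 82.5 / 64.04 = 1.288 mol
n(gas produced) = (3/1) × 1.288 = 3.864 mol
P = nRT/V = 3.864 × 0.08206 × 1050.15 / 136 = 2.448 atm

2.45 atm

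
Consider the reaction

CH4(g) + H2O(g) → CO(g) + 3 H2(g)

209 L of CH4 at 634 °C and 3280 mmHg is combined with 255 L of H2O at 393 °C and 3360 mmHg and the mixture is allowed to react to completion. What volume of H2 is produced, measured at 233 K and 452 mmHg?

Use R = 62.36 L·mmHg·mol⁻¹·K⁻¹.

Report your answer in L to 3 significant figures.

n(CH4) = PV/RT = (3280 × 209) / (62.36 × 907.15) = 12.12 mol
n(H2O) = PV/RT = (3360 × 255) / (62.36 × 666.15) = 20.63 mol
For 12.12 mol CH4, stoichiometry requires (1/1) × 12.12 = 12.12 mol H2O; 20.63 mol is available, so CH4 is limiting.
n(H2) = (3/1) × 12.12 = 36.36 mol
V(H2) = nRT/P = 36.36 × 62.36 × 233 / 452 = 1169 L

1170 L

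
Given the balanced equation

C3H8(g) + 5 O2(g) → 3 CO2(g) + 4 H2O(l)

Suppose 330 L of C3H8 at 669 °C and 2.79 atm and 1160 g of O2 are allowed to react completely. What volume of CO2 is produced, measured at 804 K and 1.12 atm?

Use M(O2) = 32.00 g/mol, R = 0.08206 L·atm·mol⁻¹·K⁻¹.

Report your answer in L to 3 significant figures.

1280 L

n(C3H8) = PV/RT = (2.79 × 330) / (0.08206 × 942.15) = 11.91 mol
n(O2) = 1160 / 32.00 = 36.25 mol
For 11.91 mol C3H8, stoichiometry requires (5/1) × 11.91 = 59.55 mol O2; 36.25 mol is available, so O2 is limiting.
n(CO2) = (3/5) × 36.25 = 21.75 mol
V(CO2) = nRT/P = 21.75 × 0.08206 × 804 / 1.12 = 1281 L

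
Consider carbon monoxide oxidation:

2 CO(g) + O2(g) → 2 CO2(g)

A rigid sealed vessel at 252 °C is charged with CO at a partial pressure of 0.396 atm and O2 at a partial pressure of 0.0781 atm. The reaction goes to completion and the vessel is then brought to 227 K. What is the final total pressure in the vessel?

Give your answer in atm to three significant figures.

At constant V, partial pressures at 252 °C are proportional to moles, so apply stoichiometry directly to pressures.
P(O2) required for 0.396 atm of CO = (1/2) × 0.396 = 0.1980 atm; available 0.0781 atm, so O2 is limiting.
P(CO) remaining = 0.396 − (2/1) × 0.0781 = 0.2398 atm
P(gaseous products) = (2)/1 × 0.0781 = 0.1562 atm
P_total at 252 °C = 0.2398 + 0.1562 = 0.3960 atm
Scaling to 227 K: P = 0.3960 × 227/525.15 = 0.1712 atm

0.171 atm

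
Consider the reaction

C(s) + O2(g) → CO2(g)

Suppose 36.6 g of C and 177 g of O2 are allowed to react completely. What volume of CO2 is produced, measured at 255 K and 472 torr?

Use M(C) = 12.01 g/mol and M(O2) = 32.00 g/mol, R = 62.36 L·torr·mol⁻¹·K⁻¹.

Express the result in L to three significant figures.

n(C) = 36.6 / 12.01 = 3.047 mol
n(O2) = 177 / 32.00 = 5.531 mol
For 3.047 mol C, stoichiometry requires (1/1) × 3.047 = 3.047 mol O2; 5.531 mol is available, so C is limiting.
n(CO2) = (1/1) × 3.047 = 3.047 mol
V(CO2) = nRT/P = 3.047 × 62.36 × 255 / 472 = 102.7 L

103 L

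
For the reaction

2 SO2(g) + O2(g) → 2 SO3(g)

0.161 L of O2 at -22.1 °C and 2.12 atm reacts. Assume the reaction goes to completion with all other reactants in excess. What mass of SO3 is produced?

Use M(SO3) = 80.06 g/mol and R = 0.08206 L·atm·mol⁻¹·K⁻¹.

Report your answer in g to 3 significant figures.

n(O2) = PV/RT = (2.12 × 0.161) / (0.08206 × 251.05) = 0.01657 mol
n(SO3) = (2/1) × 0.01657 = 0.03314 mol
m(SO3) = 0.03314 × 80.06 = 2.653 g

2.65 g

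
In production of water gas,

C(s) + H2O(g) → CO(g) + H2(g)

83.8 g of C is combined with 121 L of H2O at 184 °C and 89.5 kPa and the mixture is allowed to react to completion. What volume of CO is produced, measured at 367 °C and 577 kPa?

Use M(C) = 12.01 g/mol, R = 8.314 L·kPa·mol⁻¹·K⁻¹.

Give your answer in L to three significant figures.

n(C) = 83.8 / 12.01 = 6.978 mol
n(H2O) = PV/RT = (89.5 × 121) / (8.314 × 457.15) = 2.849 mol
For 6.978 mol C, stoichiometry requires (1/1) × 6.978 = 6.978 mol H2O; 2.849 mol is available, so H2O is limiting.
n(CO) = (1/1) × 2.849 = 2.849 mol
V(CO) = nRT/P = 2.849 × 8.314 × 640.15 / 577 = 26.28 L

26.3 L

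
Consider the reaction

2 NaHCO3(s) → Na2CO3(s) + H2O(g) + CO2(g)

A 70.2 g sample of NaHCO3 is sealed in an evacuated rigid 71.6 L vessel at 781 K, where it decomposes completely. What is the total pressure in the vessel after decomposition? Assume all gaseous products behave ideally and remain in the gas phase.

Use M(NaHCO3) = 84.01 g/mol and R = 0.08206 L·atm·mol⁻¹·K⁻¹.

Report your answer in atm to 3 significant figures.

n(NaHCO3) = 70.2 / 84.01 = 0.8356 mol
n(gas produced) = (2/2) × 0.8356 = 0.8356 mol
P = nRT/V = 0.8356 × 0.08206 × 781 / 71.6 = 0.7479 atm

0.748 atm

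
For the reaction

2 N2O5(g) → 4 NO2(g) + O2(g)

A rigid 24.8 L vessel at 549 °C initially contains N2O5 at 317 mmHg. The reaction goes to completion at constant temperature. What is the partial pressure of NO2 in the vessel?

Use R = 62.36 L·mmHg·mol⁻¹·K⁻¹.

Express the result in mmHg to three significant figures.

n(N2O5)₀ = PV/RT = (317 × 24.8) / (62.36 × 822.15) = 0.1533 mol
n(NO2) = (4/2) × 0.1533 = 0.3066 mol
P(NO2) = nRT/V = 0.3066 × 62.36 × 822.15 / 24.8 = 633.8 mmHg

634 mmHg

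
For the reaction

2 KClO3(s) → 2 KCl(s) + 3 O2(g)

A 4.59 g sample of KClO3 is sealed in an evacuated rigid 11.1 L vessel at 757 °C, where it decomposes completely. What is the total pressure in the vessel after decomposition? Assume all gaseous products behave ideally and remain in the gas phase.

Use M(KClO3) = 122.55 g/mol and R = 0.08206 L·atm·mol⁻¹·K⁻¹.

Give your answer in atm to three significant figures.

n(KClO3) = 4.59 / 122.55 = 0.03745 mol
n(gas produced) = (3/2) × 0.03745 = 0.05617 mol
P = nRT/V = 0.05617 × 0.08206 × 1030.15 / 11.1 = 0.4278 atm

0.428 atm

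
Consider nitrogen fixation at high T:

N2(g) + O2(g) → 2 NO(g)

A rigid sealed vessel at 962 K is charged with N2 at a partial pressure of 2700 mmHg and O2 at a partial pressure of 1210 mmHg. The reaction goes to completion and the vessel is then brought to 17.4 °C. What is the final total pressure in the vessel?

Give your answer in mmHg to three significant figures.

Because the vessel is rigid and T is held at 962 K, work the stoichiometry in partial pressures (P_i = n_iRT/V).
P(O2) required for 2700 mmHg of N2 = (1/1) × 2700 = 2700 mmHg; available 1210 mmHg, so O2 is limiting.
P(N2) remaining = 2700 − (1/1) × 1210 = 1490 mmHg
P(gaseous products) = (2)/1 × 1210 = 2420 mmHg
P_total at 962 K = 1490 + 2420 = 3910 mmHg
Scaling to 17.4 °C: P = 3910 × 290.55/962 = 1181 mmHg

1180 mmHg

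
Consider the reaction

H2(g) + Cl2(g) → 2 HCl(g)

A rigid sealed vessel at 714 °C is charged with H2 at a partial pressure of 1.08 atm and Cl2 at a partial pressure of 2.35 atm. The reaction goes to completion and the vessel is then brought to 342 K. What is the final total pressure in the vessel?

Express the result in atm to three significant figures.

Because the vessel is rigid and T is held at 714 °C, work the stoichiometry in partial pressures (P_i = n_iRT/V).
P(Cl2) required for 1.08 atm of H2 = (1/1) × 1.08 = 1.080 atm; available 2.35 atm, so H2 is limiting.
P(Cl2) remaining = 2.35 − (1/1) × 1.08 = 1.270 atm
P(gaseous products) = (2)/1 × 1.08 = 2.160 atm
P_total at 714 °C = 1.270 + 2.160 = 3.430 atm
Scaling to 342 K: P = 3.430 × 342/987.15 = 1.188 atm

1.19 atm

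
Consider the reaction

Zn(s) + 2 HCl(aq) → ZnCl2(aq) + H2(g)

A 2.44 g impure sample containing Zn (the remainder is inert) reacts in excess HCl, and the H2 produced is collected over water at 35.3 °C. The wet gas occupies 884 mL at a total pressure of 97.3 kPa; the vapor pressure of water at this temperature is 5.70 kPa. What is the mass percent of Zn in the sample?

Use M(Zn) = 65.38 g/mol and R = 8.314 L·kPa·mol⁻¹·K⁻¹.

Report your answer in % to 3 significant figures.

84.6 %

P(H2) = 97.3 − 5.70 = 91.60 kPa
n(H2) = PV/RT = (91.60 × 0.8840) / (8.314 × 308.45) = 0.03158 mol
n(Zn) = (1/1) × 0.03158 = 0.03158 mol
m(Zn) = 0.03158 × 65.38 = 2.065 g
%Zn = 2.065 / 2.44 × 100 = 84.63%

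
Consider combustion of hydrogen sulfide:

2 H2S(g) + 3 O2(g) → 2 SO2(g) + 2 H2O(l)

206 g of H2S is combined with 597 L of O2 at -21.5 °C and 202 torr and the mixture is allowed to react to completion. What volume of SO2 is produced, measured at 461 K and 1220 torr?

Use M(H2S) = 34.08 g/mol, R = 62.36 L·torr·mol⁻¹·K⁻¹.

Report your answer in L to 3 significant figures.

121 L

n(H2S) = 206 / 34.08 = 6.045 mol
n(O2) = PV/RT = (202 × 597) / (62.36 × 251.65) = 7.685 mol
For 6.045 mol H2S, stoichiometry requires (3/2) × 6.045 = 9.067 mol O2; 7.685 mol is available, so O2 is limiting.
n(SO2) = (2/3) × 7.685 = 5.123 mol
V(SO2) = nRT/P = 5.123 × 62.36 × 461 / 1220 = 120.7 L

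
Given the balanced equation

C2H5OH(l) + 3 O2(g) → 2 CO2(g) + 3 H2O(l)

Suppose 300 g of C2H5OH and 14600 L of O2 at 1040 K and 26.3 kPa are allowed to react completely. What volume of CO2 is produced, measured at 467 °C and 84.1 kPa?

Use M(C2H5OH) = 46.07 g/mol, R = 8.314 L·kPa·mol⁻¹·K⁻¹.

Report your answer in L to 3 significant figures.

953 L

n(C2H5OH) = 300 / 46.07 = 6.512 mol
n(O2) = PV/RT = (26.3 × 14600) / (8.314 × 1040) = 44.41 mol
For 6.512 mol C2H5OH, stoichiometry requires (3/1) × 6.512 = 19.54 mol O2; 44.41 mol is available, so C2H5OH is limiting.
n(CO2) = (2/1) × 6.512 = 13.02 mol
V(CO2) = nRT/P = 13.02 × 8.314 × 740.15 / 84.1 = 952.7 L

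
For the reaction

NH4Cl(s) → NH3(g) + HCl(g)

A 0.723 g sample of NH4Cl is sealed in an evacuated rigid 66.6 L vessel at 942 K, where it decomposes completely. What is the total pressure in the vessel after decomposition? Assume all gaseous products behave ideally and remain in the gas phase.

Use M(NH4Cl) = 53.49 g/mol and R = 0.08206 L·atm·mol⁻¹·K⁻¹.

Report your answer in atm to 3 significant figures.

n(NH4Cl) = 0.723 / 53.49 = 0.01352 mol
n(gas produced) = (2/1) × 0.01352 = 0.02704 mol
P = nRT/V = 0.02704 × 0.08206 × 942 / 66.6 = 0.03138 atm

0.0314 atm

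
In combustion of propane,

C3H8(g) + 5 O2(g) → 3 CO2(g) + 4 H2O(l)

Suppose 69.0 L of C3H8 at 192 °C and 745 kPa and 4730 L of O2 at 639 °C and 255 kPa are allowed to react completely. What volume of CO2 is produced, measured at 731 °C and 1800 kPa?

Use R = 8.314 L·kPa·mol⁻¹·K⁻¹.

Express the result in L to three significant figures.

n(C3H8) = PV/RT = (745 × 69.0) / (8.314 × 465.15) = 13.29 mol
n(O2) = PV/RT = (255 × 4730) / (8.314 × 912.15) = 159.0 mol
For 13.29 mol C3H8, stoichiometry requires (5/1) × 13.29 = 66.45 mol O2; 159.0 mol is available, so C3H8 is limiting.
n(CO2) = (3/1) × 13.29 = 39.87 mol
V(CO2) = nRT/P = 39.87 × 8.314 × 1004.15 / 1800 = 184.9 L

185 L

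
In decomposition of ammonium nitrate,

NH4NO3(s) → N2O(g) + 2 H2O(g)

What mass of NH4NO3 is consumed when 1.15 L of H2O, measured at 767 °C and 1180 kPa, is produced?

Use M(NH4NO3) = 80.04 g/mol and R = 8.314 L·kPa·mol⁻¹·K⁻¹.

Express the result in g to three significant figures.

n(H2O) = PV/RT = (1180 × 1.15) / (8.314 × 1040.15) = 0.1569 mol
n(NH4NO3) = (1/2) × 0.1569 = 0.07845 mol
m(NH4NO3) = 0.07845 × 80.04 = 6.279 g

6.28 g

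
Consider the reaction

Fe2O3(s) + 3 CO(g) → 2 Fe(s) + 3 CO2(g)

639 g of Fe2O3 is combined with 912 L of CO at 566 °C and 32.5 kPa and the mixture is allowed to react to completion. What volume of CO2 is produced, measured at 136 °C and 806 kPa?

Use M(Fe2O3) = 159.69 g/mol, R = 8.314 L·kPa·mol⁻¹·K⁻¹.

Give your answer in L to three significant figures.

n(Fe2O3) = 639 / 159.69 = 4.002 mol
n(CO) = PV/RT = (32.5 × 912) / (8.314 × 839.15) = 4.248 mol
For 4.002 mol Fe2O3, stoichiometry requires (3/1) × 4.002 = 12.01 mol CO; 4.248 mol is available, so CO is limiting.
n(CO2) = (3/3) × 4.248 = 4.248 mol
V(CO2) = nRT/P = 4.248 × 8.314 × 409.15 / 806 = 17.93 L

17.9 L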